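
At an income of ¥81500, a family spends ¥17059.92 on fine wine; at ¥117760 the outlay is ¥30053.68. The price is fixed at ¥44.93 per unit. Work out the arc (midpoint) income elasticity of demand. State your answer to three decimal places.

With a constant price, Q₁ = 17059.92/44.93 = 379.700 and Q₂ = 30053.68/44.93 = 668.900 (equivalently, work directly with expenditure since P cancels).
Midpoint %ΔQ = (30053.68 − 17059.92)/23556.80 = 0.55159; midpoint %ΔI = (117760 − 81500)/99630 = 0.36395.
η = 0.55159 / 0.36395 = 1.516.

1.516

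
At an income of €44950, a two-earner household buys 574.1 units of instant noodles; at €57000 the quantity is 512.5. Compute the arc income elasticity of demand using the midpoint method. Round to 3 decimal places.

-0.480

ΔQ = 512.5 − 574.1 = -61.6; midpoint Q̄ = (574.1 + 512.5)/2 = 543.3.
ΔI = 57000 − 44950 = 12050; midpoint Ī = (44950 + 57000)/2 = 50975.
η = (ΔQ/Q̄) ÷ (ΔI/Ī) = (-61.6/543.3) ÷ (12050/50975) = -0.480.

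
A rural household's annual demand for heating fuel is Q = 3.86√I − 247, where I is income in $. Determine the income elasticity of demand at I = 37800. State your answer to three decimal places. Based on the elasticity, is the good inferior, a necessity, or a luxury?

At I = 37800: Q = 503.470.
dQ/dI = 3.86/(2√I) = 0.00992685 at this income.
η = (dQ/dI)·(I/Q) = 0.00992685 × (37800/503.470) = 0.745.
Since 0 < η < 1, the good is a necessity.

0.745 (necessity)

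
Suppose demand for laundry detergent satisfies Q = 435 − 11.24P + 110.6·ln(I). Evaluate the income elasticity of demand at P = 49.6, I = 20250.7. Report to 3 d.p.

At P = 49.6, I = 20250.7: Q = 974.199.
Holding P constant, ∂Q/∂I = 110.6/I = 0.00546154.
η_I = (∂Q/∂I)·(I/Q) = 0.00546154 × (20250.7/974.199) = 0.114.

0.114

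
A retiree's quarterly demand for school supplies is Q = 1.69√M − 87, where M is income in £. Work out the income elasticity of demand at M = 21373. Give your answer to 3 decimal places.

At M = 21373: Q = 160.070.
dQ/dM = 1.69/(2√M) = 0.00577995 at this income.
η = (dQ/dM)·(M/Q) = 0.00577995 × (21373/160.070) = 0.772.

0.772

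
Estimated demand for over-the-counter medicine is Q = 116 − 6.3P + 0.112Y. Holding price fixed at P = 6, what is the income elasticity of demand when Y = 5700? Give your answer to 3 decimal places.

At P = 6, Y = 5700: Q = 716.600.
Holding P constant, ∂Q/∂Y = 0.112.
η_Y = (∂Q/∂Y)·(Y/Q) = 0.112 × (5700/716.600) = 0.891.

0.891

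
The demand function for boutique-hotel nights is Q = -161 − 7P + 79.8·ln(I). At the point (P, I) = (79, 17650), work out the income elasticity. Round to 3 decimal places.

At P = 79, I = 17650: Q = 66.324.
Holding P constant, ∂Q/∂I = 79.8/I = 0.00452125.
η_I = (∂Q/∂I)·(I/Q) = 0.00452125 × (17650/66.324) = 1.203.

1.203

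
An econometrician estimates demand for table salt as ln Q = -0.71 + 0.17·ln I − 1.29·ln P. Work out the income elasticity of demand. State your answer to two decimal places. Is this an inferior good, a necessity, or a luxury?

0.17 (necessity)

In a log-linear demand, the coefficient on ln I is the income elasticity.
So η = 0.17.
0 < η < 1 ⇒ necessity.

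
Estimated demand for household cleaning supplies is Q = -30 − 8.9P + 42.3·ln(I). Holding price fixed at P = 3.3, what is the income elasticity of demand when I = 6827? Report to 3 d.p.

At P = 3.3, I = 6827: Q = 314.081.
Holding P constant, ∂Q/∂I = 42.3/I = 0.00619599.
η_I = (∂Q/∂I)·(I/Q) = 0.00619599 × (6827/314.081) = 0.135.

0.135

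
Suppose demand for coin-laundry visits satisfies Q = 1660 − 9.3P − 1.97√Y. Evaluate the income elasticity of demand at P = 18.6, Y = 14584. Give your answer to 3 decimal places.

-0.095

At P = 18.6, Y = 14584: Q = 1249.114.
Holding P constant, ∂Q/∂Y = -1.97/(2√Y) = -0.00815639.
η_Y = (∂Q/∂Y)·(Y/Q) = -0.00815639 × (14584/1249.114) = -0.095.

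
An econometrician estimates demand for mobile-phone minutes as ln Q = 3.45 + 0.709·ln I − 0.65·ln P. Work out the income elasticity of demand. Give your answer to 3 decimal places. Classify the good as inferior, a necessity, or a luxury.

0.709 (necessity)

In a log-linear demand, the coefficient on ln I is the income elasticity.
So η = 0.709.
0 < η < 1 ⇒ necessity.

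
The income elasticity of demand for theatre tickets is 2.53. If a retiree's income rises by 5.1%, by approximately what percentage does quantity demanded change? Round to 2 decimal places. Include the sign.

12.90%

%ΔQ ≈ η × %ΔI = 2.53 × 5.1% = 12.90%.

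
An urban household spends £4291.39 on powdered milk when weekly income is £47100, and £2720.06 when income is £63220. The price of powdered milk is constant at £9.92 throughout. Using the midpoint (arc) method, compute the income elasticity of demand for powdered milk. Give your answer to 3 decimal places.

With a constant price, Q₁ = 4291.39/9.92 = 432.600 and Q₂ = 2720.06/9.92 = 274.200 (equivalently, work directly with expenditure since P cancels).
Midpoint %ΔQ = (2720.06 − 4291.39)/3505.73 = -0.44822; midpoint %ΔI = (63220 − 47100)/55160 = 0.29224.
η = -0.44822 / 0.29224 = -1.534.

-1.534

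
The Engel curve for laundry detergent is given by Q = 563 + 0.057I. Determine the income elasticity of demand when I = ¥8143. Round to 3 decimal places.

0.452

At I = 8143: Q = 1027.151.
dQ/dI = 0.057.
η = (dQ/dI)·(I/Q) = 0.057 × (8143/1027.151) = 0.452.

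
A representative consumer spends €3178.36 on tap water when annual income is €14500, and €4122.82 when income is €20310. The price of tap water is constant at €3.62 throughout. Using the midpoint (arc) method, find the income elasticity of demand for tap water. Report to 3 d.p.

With a constant price, Q₁ = 3178.36/3.62 = 878.000 and Q₂ = 4122.82/3.62 = 1138.901 (equivalently, work directly with expenditure since P cancels).
Midpoint %ΔQ = (4122.82 − 3178.36)/3650.59 = 0.25871; midpoint %ΔI = (20310 − 14500)/17405 = 0.33381.
η = 0.25871 / 0.33381 = 0.775.

0.775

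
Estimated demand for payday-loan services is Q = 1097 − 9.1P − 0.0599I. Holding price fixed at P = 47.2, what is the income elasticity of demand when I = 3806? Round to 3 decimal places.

-0.519

At P = 47.2, I = 3806: Q = 439.501.
Holding P constant, ∂Q/∂I = −0.0599.
η_I = (∂Q/∂I)·(I/Q) = -0.0599 × (3806/439.501) = -0.519.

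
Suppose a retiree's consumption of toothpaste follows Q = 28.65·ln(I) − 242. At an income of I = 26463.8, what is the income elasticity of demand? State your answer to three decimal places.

At I = 26463.8: Q = 49.758.
dQ/dI = 28.65/I = 0.00108261 at this income.
η = (dQ/dI)·(I/Q) = 0.00108261 × (26463.8/49.758) = 0.576.

0.576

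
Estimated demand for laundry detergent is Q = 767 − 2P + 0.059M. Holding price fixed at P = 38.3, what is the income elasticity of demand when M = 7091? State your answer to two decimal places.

0.38

At P = 38.3, M = 7091: Q = 1108.769.
Holding P constant, ∂Q/∂M = 0.059.
η_M = (∂Q/∂M)·(M/Q) = 0.059 × (7091/1108.769) = 0.38.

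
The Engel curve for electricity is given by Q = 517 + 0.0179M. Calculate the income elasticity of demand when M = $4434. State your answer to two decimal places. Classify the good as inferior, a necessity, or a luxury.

0.13 (necessity)

At M = 4434: Q = 596.369.
dQ/dM = 0.0179.
η = (dQ/dM)·(M/Q) = 0.0179 × (4434/596.369) = 0.13.
Since 0 < η < 1, the good is a necessity.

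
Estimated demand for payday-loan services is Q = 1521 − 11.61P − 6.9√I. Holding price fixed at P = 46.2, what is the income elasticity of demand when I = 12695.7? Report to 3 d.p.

At P = 46.2, I = 12695.7: Q = 207.159.
Holding P constant, ∂Q/∂I = -6.9/(2√I) = -0.030619.
η_I = (∂Q/∂I)·(I/Q) = -0.030619 × (12695.7/207.159) = -1.876.

-1.876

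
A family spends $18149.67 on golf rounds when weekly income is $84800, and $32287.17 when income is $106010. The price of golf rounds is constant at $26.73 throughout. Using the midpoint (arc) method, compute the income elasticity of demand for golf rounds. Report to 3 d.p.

With a constant price, Q₁ = 18149.67/26.73 = 679.000 and Q₂ = 32287.17/26.73 = 1207.900 (equivalently, work directly with expenditure since P cancels).
Midpoint %ΔQ = (32287.17 − 18149.67)/25218.42 = 0.56060; midpoint %ΔI = (106010 − 84800)/95405 = 0.22232.
η = 0.56060 / 0.22232 = 2.522.

2.522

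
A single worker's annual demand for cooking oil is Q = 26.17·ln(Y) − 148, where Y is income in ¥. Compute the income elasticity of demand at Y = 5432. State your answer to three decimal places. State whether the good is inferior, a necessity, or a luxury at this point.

0.340 (necessity)

At Y = 5432: Q = 77.064.
dQ/dY = 26.17/Y = 0.00481775 at this income.
η = (dQ/dY)·(Y/Q) = 0.00481775 × (5432/77.064) = 0.340.
Since 0 < η < 1, the good is a necessity.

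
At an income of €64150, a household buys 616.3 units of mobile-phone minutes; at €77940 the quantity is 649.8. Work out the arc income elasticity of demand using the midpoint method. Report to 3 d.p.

0.273

ΔQ = 649.8 − 616.3 = 33.5; midpoint Q̄ = (616.3 + 649.8)/2 = 633.05.
ΔI = 77940 − 64150 = 13790; midpoint Ī = (64150 + 77940)/2 = 71045.
η = (ΔQ/Q̄) ÷ (ΔI/Ī) = (33.5/633.05) ÷ (13790/71045) = 0.273.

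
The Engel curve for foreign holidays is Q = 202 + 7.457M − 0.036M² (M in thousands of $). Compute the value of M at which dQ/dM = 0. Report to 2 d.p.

103.57

dQ/dM = 7.457 − 0.072M.
The good is inferior where dQ/dM < 0. Setting dQ/dM = 0 gives M = 7.457 / 0.072 = 103.57.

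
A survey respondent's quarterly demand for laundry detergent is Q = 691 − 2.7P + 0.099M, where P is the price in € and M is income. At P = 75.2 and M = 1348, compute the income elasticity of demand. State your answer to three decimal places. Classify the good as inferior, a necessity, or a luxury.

0.215 (necessity)

At P = 75.2, M = 1348: Q = 621.412.
Holding P constant, ∂Q/∂M = 0.099.
η_M = (∂Q/∂M)·(M/Q) = 0.099 × (1348/621.412) = 0.215.
Since 0 < η < 1, this is a necessity.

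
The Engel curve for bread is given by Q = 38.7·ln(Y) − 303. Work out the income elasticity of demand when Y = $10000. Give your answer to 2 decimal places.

At Y = 10000: Q = 53.440.
dQ/dY = 38.7/Y = 0.00387 at this income.
η = (dQ/dY)·(Y/Q) = 0.00387 × (10000/53.440) = 0.72.

0.72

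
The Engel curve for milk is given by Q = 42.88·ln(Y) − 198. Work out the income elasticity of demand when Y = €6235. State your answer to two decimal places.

0.24

At Y = 6235: Q = 176.683.
dQ/dY = 42.88/Y = 0.00687731 at this income.
η = (dQ/dY)·(Y/Q) = 0.00687731 × (6235/176.683) = 0.24.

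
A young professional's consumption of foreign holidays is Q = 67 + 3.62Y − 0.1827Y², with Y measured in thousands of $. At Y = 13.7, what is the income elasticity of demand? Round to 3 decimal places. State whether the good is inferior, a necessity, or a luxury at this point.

-0.231 (inferior good)

At Y = 13.7: Q = 82.3030.
dQ/dY = 3.62 − 0.3654Y = -1.38598.
η = (dQ/dY)·(Y/Q) = -1.38598 × (13.7/82.3030) = -0.231.
η < 0 ⇒ inferior good.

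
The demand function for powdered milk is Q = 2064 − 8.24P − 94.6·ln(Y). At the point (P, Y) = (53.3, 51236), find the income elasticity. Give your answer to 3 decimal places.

At P = 53.3, Y = 51236: Q = 598.947.
Holding P constant, ∂Q/∂Y = -94.6/Y = -0.00184636.
η_Y = (∂Q/∂Y)·(Y/Q) = -0.00184636 × (51236/598.947) = -0.158.

-0.158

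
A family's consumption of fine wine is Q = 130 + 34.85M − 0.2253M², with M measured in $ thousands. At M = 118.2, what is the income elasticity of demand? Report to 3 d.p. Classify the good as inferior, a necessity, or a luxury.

At M = 118.2: Q = 1101.5496.
dQ/dM = 34.85 − 0.4506M = -18.41092.
η = (dQ/dM)·(M/Q) = -18.41092 × (118.2/1101.5496) = -1.976.
η < 0 ⇒ inferior good.

-1.976 (inferior good)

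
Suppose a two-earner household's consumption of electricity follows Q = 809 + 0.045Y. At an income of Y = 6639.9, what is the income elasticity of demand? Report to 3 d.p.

At Y = 6639.9: Q = 1107.796.
dQ/dY = 0.045.
η = (dQ/dY)·(Y/Q) = 0.045 × (6639.9/1107.796) = 0.270.

0.270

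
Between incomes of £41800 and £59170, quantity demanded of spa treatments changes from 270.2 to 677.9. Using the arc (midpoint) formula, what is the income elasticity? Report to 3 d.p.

ΔQ = 677.9 − 270.2 = 407.7; midpoint Q̄ = (270.2 + 677.9)/2 = 474.05.
ΔI = 59170 − 41800 = 17370; midpoint Ī = (41800 + 59170)/2 = 50485.
η = (ΔQ/Q̄) ÷ (ΔI/Ī) = (407.7/474.05) ÷ (17370/50485) = 2.500.

2.500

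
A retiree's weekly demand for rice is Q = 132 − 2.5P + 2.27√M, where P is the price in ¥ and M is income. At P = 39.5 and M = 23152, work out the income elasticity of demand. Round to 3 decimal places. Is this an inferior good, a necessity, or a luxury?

0.456 (necessity)

At P = 39.5, M = 23152: Q = 378.648.
Holding P constant, ∂Q/∂M = 2.27/(2√M) = 0.00745936.
η_M = (∂Q/∂M)·(M/Q) = 0.00745936 × (23152/378.648) = 0.456.
Since 0 < η < 1, this is a necessity.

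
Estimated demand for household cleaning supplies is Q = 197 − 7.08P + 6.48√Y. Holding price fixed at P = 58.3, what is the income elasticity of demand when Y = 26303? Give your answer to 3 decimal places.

At P = 58.3, Y = 26303: Q = 835.175.
Holding P constant, ∂Q/∂Y = 6.48/(2√Y) = 0.0199776.
η_Y = (∂Q/∂Y)·(Y/Q) = 0.0199776 × (26303/835.175) = 0.629.

0.629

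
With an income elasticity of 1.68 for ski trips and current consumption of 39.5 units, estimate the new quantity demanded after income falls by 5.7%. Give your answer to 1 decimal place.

35.7

%ΔQ ≈ η × %ΔI = 1.68 × (-5.7%) = -9.576%.
New Q ≈ 39.5 × (1 − 0.09576) = 35.7.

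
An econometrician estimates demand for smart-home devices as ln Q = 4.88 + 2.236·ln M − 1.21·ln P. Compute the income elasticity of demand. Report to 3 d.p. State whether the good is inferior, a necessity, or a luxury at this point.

In a log-linear demand, the coefficient on ln M is the income elasticity.
So η = 2.236.
η > 1 ⇒ luxury.

2.236 (luxury)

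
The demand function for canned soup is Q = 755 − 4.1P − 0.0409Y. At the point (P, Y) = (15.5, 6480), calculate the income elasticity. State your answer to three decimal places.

At P = 15.5, Y = 6480: Q = 426.418.
Holding P constant, ∂Q/∂Y = −0.0409.
η_Y = (∂Q/∂Y)·(Y/Q) = -0.0409 × (6480/426.418) = -0.622.

-0.622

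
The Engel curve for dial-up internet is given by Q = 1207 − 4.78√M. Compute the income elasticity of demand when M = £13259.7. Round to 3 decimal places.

At M = 13259.7: Q = 656.579.
dQ/dM = -4.78/(2√M) = -0.0207554 at this income.
η = (dQ/dM)·(M/Q) = -0.0207554 × (13259.7/656.579) = -0.419.

-0.419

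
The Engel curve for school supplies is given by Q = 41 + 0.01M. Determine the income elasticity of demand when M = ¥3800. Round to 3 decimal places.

At M = 3800: Q = 79.000.
dQ/dM = 0.01.
η = (dQ/dM)·(M/Q) = 0.01 × (3800/79.000) = 0.481.

0.481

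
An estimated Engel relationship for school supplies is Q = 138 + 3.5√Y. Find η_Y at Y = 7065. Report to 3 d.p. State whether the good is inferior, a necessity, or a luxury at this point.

At Y = 7065: Q = 432.187.
dQ/dY = 3.5/(2√Y) = 0.0208201 at this income.
η = (dQ/dY)·(Y/Q) = 0.0208201 × (7065/432.187) = 0.340.
Since 0 < η < 1, the good is a necessity.

0.340 (necessity)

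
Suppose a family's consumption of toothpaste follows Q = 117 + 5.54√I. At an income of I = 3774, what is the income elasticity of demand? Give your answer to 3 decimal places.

At I = 3774: Q = 457.338.
dQ/dI = 5.54/(2√I) = 0.0450899 at this income.
η = (dQ/dI)·(I/Q) = 0.0450899 × (3774/457.338) = 0.372.

0.372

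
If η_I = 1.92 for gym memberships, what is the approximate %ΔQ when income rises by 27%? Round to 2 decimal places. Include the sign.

%ΔQ ≈ η × %ΔI = 1.92 × 27% = 51.84%.

51.84%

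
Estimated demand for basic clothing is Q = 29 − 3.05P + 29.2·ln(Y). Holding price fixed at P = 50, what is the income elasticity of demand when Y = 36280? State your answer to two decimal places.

At P = 50, Y = 36280: Q = 183.071.
Holding P constant, ∂Q/∂Y = 29.2/Y = 0.000804851.
η_Y = (∂Q/∂Y)·(Y/Q) = 0.000804851 × (36280/183.071) = 0.16.

0.16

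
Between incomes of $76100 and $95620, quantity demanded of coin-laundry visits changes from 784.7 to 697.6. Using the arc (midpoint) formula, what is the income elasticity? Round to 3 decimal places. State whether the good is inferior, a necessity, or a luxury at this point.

-0.517 (inferior good)

ΔQ = 697.6 − 784.7 = -87.1; midpoint Q̄ = (784.7 + 697.6)/2 = 741.15.
ΔI = 95620 − 76100 = 19520; midpoint Ī = (76100 + 95620)/2 = 85860.
η = (ΔQ/Q̄) ÷ (ΔI/Ī) = (-87.1/741.15) ÷ (19520/85860) = -0.517.
η < 0 ⇒ inferior good.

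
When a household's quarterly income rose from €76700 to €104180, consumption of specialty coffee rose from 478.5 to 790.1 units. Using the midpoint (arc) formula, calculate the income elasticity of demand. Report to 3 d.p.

1.617

ΔQ = 790.1 − 478.5 = 311.6; midpoint Q̄ = (478.5 + 790.1)/2 = 634.3.
ΔI = 104180 − 76700 = 27480; midpoint Ī = (76700 + 104180)/2 = 90440.
η = (ΔQ/Q̄) ÷ (ΔI/Ī) = (311.6/634.3) ÷ (27480/90440) = 1.617.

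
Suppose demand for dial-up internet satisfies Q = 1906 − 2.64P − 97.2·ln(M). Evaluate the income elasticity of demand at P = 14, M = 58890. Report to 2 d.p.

-0.12

At P = 14, M = 58890: Q = 801.451.
Holding P constant, ∂Q/∂M = -97.2/M = -0.00165053.
η_M = (∂Q/∂M)·(M/Q) = -0.00165053 × (58890/801.451) = -0.12.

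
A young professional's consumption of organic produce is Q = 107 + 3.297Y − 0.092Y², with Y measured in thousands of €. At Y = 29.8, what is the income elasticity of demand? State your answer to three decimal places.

At Y = 29.8: Q = 123.5509.
dQ/dY = 3.297 − 0.184Y = -2.18620.
η = (dQ/dY)·(Y/Q) = -2.18620 × (29.8/123.5509) = -0.527.

-0.527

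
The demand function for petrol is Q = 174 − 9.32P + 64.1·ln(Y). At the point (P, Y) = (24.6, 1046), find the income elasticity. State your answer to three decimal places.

0.164

At P = 24.6, Y = 1046: Q = 390.398.
Holding P constant, ∂Q/∂Y = 64.1/Y = 0.0612811.
η_Y = (∂Q/∂Y)·(Y/Q) = 0.0612811 × (1046/390.398) = 0.164.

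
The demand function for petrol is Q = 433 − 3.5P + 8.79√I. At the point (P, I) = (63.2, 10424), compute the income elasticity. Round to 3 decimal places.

0.405

At P = 63.2, I = 10424: Q = 1109.241.
Holding P constant, ∂Q/∂I = 8.79/(2√I) = 0.0430469.
η_I = (∂Q/∂I)·(I/Q) = 0.0430469 × (10424/1109.241) = 0.405.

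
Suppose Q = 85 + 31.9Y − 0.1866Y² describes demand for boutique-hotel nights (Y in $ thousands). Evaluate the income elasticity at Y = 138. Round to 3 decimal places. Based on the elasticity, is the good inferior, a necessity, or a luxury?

-2.897 (inferior good)

At Y = 138: Q = 933.5896.
dQ/dY = 31.9 − 0.3732Y = -19.60160.
η = (dQ/dY)·(Y/Q) = -19.60160 × (138/933.5896) = -2.897.
η < 0 ⇒ inferior good.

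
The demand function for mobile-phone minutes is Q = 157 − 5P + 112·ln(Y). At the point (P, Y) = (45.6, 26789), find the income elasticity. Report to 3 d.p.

At P = 45.6, Y = 26789: Q = 1070.924.
Holding P constant, ∂Q/∂Y = 112/Y = 0.00418082.
η_Y = (∂Q/∂Y)·(Y/Q) = 0.00418082 × (26789/1070.924) = 0.105.

0.105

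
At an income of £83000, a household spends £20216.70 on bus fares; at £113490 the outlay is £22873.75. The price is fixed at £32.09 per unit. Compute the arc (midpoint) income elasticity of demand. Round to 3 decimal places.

With a constant price, Q₁ = 20216.70/32.09 = 630.000 and Q₂ = 22873.75/32.09 = 712.800 (equivalently, work directly with expenditure since P cancels).
Midpoint %ΔQ = (22873.75 − 20216.70)/21545.23 = 0.12332; midpoint %ΔI = (113490 − 83000)/98245 = 0.31035.
η = 0.12332 / 0.31035 = 0.397.

0.397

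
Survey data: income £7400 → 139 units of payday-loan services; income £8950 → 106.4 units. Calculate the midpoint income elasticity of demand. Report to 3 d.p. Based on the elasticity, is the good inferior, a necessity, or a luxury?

ΔQ = 106.4 − 139 = -32.6; midpoint Q̄ = (139 + 106.4)/2 = 122.7.
ΔI = 8950 − 7400 = 1550; midpoint Ī = (7400 + 8950)/2 = 8175.
η = (ΔQ/Q̄) ÷ (ΔI/Ī) = (-32.6/122.7) ÷ (1550/8175) = -1.401.
η < 0 ⇒ inferior good.

-1.401 (inferior good)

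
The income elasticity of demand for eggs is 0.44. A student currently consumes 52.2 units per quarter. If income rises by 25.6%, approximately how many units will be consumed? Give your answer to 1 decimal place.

%ΔQ ≈ η × %ΔI = 0.44 × 25.6% = 11.264%.
New Q ≈ 52.2 × (1 + 0.11264) = 58.1.

58.1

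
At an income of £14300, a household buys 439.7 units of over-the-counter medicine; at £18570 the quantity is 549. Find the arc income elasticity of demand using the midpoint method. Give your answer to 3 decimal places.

ΔQ = 549 − 439.7 = 109.3; midpoint Q̄ = (439.7 + 549)/2 = 494.35.
ΔI = 18570 − 14300 = 4270; midpoint Ī = (14300 + 18570)/2 = 16435.
η = (ΔQ/Q̄) ÷ (ΔI/Ī) = (109.3/494.35) ÷ (4270/16435) = 0.851.

0.851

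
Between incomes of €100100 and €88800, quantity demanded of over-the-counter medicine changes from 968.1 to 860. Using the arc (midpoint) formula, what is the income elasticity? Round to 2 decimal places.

ΔQ = 860 − 968.1 = -108.1; midpoint Q̄ = (968.1 + 860)/2 = 914.05.
ΔI = 88800 − 100100 = -11300; midpoint Ī = (100100 + 88800)/2 = 94450.
η = (ΔQ/Q̄) ÷ (ΔI/Ī) = (-108.1/914.05) ÷ (-11300/94450) = 0.99.

0.99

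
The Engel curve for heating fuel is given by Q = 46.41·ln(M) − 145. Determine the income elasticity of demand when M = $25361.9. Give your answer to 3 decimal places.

At M = 25361.9: Q = 325.644.
dQ/dM = 46.41/M = 0.00182991 at this income.
η = (dQ/dM)·(M/Q) = 0.00182991 × (25361.9/325.644) = 0.143.

0.143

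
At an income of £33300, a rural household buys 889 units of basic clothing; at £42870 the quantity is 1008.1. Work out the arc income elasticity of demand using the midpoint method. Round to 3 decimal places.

0.500

ΔQ = 1008.1 − 889 = 119.1; midpoint Q̄ = (889 + 1008.1)/2 = 948.55.
ΔI = 42870 − 33300 = 9570; midpoint Ī = (33300 + 42870)/2 = 38085.
η = (ΔQ/Q̄) ÷ (ΔI/Ī) = (119.1/948.55) ÷ (9570/38085) = 0.500.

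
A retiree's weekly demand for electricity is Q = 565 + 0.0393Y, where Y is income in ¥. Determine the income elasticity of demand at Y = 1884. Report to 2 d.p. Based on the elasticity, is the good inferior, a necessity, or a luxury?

0.12 (necessity)

At Y = 1884: Q = 639.041.
dQ/dY = 0.0393.
η = (dQ/dY)·(Y/Q) = 0.0393 × (1884/639.041) = 0.12.
Since 0 < η < 1, the good is a necessity.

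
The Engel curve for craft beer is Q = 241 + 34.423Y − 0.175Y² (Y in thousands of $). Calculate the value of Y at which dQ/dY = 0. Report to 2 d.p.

98.35

dQ/dY = 34.423 − 0.35Y.
The good is inferior where dQ/dY < 0. Setting dQ/dY = 0 gives Y = 34.423 / 0.35 = 98.35.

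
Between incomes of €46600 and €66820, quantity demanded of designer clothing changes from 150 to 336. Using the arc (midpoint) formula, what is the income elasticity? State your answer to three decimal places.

2.147

ΔQ = 336 − 150 = 186; midpoint Q̄ = (150 + 336)/2 = 243.
ΔI = 66820 − 46600 = 20220; midpoint Ī = (46600 + 66820)/2 = 56710.
η = (ΔQ/Q̄) ÷ (ΔI/Ī) = (186/243) ÷ (20220/56710) = 2.147.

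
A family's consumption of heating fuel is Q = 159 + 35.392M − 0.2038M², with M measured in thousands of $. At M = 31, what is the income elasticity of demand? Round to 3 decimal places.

At M = 31: Q = 1060.3002.
dQ/dM = 35.392 − 0.4076M = 22.75640.
η = (dQ/dM)·(M/Q) = 22.75640 × (31/1060.3002) = 0.665.

0.665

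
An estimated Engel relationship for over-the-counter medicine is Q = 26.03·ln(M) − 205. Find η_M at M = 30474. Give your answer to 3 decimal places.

At M = 30474: Q = 63.750.
dQ/dM = 26.03/M = 0.000854171 at this income.
η = (dQ/dM)·(M/Q) = 0.000854171 × (30474/63.750) = 0.408.

0.408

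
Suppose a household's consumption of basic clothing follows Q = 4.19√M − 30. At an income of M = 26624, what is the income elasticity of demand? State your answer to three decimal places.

0.523

At M = 26624: Q = 653.677.
dQ/dM = 4.19/(2√M) = 0.0128395 at this income.
η = (dQ/dM)·(M/Q) = 0.0128395 × (26624/653.677) = 0.523.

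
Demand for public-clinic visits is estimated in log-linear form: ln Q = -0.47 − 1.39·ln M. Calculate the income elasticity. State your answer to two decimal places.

-1.39

In a log-linear demand, the coefficient on ln M is the income elasticity.
So η = -1.39.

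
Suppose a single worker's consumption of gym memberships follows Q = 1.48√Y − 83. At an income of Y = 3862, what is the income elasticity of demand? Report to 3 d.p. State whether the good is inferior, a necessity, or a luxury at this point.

5.124 (luxury)

At Y = 3862: Q = 8.975.
dQ/dY = 1.48/(2√Y) = 0.0119076 at this income.
η = (dQ/dY)·(Y/Q) = 0.0119076 × (3862/8.975) = 5.124.
Since η > 1, the good is a luxury.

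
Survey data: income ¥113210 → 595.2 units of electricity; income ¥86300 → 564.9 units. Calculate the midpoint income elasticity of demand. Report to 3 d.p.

0.194

ΔQ = 564.9 − 595.2 = -30.3; midpoint Q̄ = (595.2 + 564.9)/2 = 580.05.
ΔI = 86300 − 113210 = -26910; midpoint Ī = (113210 + 86300)/2 = 99755.
η = (ΔQ/Q̄) ÷ (ΔI/Ī) = (-30.3/580.05) ÷ (-26910/99755) = 0.194.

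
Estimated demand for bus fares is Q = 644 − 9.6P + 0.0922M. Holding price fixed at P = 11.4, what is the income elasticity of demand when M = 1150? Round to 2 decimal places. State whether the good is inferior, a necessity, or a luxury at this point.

At P = 11.4, M = 1150: Q = 640.590.
Holding P constant, ∂Q/∂M = 0.0922.
η_M = (∂Q/∂M)·(M/Q) = 0.0922 × (1150/640.590) = 0.17.
Since 0 < η < 1, this is a necessity.

0.17 (necessity)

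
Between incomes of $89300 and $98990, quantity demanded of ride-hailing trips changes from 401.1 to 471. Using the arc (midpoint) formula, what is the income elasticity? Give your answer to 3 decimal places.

1.557

ΔQ = 471 − 401.1 = 69.9; midpoint Q̄ = (401.1 + 471)/2 = 436.05.
ΔI = 98990 − 89300 = 9690; midpoint Ī = (89300 + 98990)/2 = 94145.
η = (ΔQ/Q̄) ÷ (ΔI/Ī) = (69.9/436.05) ÷ (9690/94145) = 1.557.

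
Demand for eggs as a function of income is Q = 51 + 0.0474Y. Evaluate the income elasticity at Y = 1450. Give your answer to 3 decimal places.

0.574

At Y = 1450: Q = 119.730.
dQ/dY = 0.0474.
η = (dQ/dY)·(Y/Q) = 0.0474 × (1450/119.730) = 0.574.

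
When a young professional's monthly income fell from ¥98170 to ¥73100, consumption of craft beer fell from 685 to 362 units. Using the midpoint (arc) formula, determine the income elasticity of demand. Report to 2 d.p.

2.11

ΔQ = 362 − 685 = -323; midpoint Q̄ = (685 + 362)/2 = 523.5.
ΔI = 73100 − 98170 = -25070; midpoint Ī = (98170 + 73100)/2 = 85635.
η = (ΔQ/Q̄) ÷ (ΔI/Ī) = (-323/523.5) ÷ (-25070/85635) = 2.11.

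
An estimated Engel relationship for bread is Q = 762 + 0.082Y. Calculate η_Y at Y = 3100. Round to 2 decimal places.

0.25

At Y = 3100: Q = 1016.200.
dQ/dY = 0.082.
η = (dQ/dY)·(Y/Q) = 0.082 × (3100/1016.200) = 0.25.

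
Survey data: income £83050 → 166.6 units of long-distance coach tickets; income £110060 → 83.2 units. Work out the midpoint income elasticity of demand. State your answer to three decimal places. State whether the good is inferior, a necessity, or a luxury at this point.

ΔQ = 83.2 − 166.6 = -83.4; midpoint Q̄ = (166.6 + 83.2)/2 = 124.9.
ΔI = 110060 − 83050 = 27010; midpoint Ī = (83050 + 110060)/2 = 96555.
η = (ΔQ/Q̄) ÷ (ΔI/Ī) = (-83.4/124.9) ÷ (27010/96555) = -2.387.
η < 0 ⇒ inferior good.

-2.387 (inferior good)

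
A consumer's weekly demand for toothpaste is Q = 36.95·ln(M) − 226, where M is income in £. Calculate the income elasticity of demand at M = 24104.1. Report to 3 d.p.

0.252

At M = 24104.1: Q = 146.831.
dQ/dM = 36.95/M = 0.00153293 at this income.
η = (dQ/dM)·(M/Q) = 0.00153293 × (24104.1/146.831) = 0.252.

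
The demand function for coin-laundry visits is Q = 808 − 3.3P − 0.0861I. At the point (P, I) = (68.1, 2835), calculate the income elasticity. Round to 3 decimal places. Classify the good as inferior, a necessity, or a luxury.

At P = 68.1, I = 2835: Q = 339.177.
Holding P constant, ∂Q/∂I = −0.0861.
η_I = (∂Q/∂I)·(I/Q) = -0.0861 × (2835/339.177) = -0.720.
Since η < 0, this is an inferior good.

-0.720 (inferior good)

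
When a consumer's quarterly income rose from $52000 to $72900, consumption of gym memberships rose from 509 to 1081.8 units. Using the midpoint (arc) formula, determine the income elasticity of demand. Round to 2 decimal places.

ΔQ = 1081.8 − 509 = 572.8; midpoint Q̄ = (509 + 1081.8)/2 = 795.4.
ΔI = 72900 − 52000 = 20900; midpoint Ī = (52000 + 72900)/2 = 62450.
η = (ΔQ/Q̄) ÷ (ΔI/Ī) = (572.8/795.4) ÷ (20900/62450) = 2.15.

2.15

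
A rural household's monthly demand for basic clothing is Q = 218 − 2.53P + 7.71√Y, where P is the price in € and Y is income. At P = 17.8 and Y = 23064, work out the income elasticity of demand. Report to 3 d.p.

0.436

At P = 17.8, Y = 23064: Q = 1343.871.
Holding P constant, ∂Q/∂Y = 7.71/(2√Y) = 0.0253838.
η_Y = (∂Q/∂Y)·(Y/Q) = 0.0253838 × (23064/1343.871) = 0.436.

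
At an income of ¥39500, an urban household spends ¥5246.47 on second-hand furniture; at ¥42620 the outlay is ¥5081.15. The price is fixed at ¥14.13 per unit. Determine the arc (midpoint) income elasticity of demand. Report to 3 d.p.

-0.421

With a constant price, Q₁ = 5246.47/14.13 = 371.300 and Q₂ = 5081.15/14.13 = 359.600 (equivalently, work directly with expenditure since P cancels).
Midpoint %ΔQ = (5081.15 − 5246.47)/5163.81 = -0.03202; midpoint %ΔI = (42620 − 39500)/41060 = 0.07599.
η = -0.03202 / 0.07599 = -0.421.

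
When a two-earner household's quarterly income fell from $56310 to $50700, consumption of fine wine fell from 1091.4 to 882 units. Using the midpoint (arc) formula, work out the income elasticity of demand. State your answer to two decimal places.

2.02

ΔQ = 882 − 1091.4 = -209.4; midpoint Q̄ = (1091.4 + 882)/2 = 986.7.
ΔI = 50700 − 56310 = -5610; midpoint Ī = (56310 + 50700)/2 = 53505.
η = (ΔQ/Q̄) ÷ (ΔI/Ī) = (-209.4/986.7) ÷ (-5610/53505) = 2.02.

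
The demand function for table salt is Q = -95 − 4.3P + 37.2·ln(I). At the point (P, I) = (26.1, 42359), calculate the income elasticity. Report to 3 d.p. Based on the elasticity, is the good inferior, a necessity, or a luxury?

0.197 (necessity)

At P = 26.1, I = 42359: Q = 189.096.
Holding P constant, ∂Q/∂I = 37.2/I = 0.000878208.
η_I = (∂Q/∂I)·(I/Q) = 0.000878208 × (42359/189.096) = 0.197.
Since 0 < η < 1, this is a necessity.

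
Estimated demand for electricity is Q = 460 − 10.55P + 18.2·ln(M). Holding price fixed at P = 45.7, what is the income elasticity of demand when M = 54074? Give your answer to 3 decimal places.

0.103

At P = 45.7, M = 54074: Q = 176.211.
Holding P constant, ∂Q/∂M = 18.2/M = 0.000336576.
η_M = (∂Q/∂M)·(M/Q) = 0.000336576 × (54074/176.211) = 0.103.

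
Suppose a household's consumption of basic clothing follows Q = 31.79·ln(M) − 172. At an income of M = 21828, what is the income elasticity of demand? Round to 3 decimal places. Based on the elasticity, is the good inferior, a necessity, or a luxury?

0.218 (necessity)

At M = 21828: Q = 145.612.
dQ/dM = 31.79/M = 0.00145639 at this income.
η = (dQ/dM)·(M/Q) = 0.00145639 × (21828/145.612) = 0.218.
Since 0 < η < 1, the good is a necessity.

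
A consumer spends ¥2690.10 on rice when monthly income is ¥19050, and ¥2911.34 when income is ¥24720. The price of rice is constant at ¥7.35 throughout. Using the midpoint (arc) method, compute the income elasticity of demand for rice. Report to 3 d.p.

0.305

With a constant price, Q₁ = 2690.10/7.35 = 366.000 and Q₂ = 2911.34/7.35 = 396.101 (equivalently, work directly with expenditure since P cancels).
Midpoint %ΔQ = (2911.34 − 2690.10)/2800.72 = 0.07899; midpoint %ΔI = (24720 − 19050)/21885 = 0.25908.
η = 0.07899 / 0.25908 = 0.305.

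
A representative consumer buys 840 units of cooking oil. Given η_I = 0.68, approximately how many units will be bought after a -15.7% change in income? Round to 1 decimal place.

750.3

%ΔQ ≈ η × %ΔI = 0.68 × (-15.7%) = -10.676%.
New Q ≈ 840 × (1 − 0.10676) = 750.3.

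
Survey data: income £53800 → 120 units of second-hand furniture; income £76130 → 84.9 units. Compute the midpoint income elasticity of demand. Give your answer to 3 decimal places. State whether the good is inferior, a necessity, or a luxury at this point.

-0.997 (inferior good)

ΔQ = 84.9 − 120 = -35.1; midpoint Q̄ = (120 + 84.9)/2 = 102.45.
ΔI = 76130 − 53800 = 22330; midpoint Ī = (53800 + 76130)/2 = 64965.
η = (ΔQ/Q̄) ÷ (ΔI/Ī) = (-35.1/102.45) ÷ (22330/64965) = -0.997.
η < 0 ⇒ inferior good.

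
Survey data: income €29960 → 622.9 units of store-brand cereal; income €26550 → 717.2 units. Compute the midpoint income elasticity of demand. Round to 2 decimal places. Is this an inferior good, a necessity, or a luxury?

-1.17 (inferior good)

ΔQ = 717.2 − 622.9 = 94.3; midpoint Q̄ = (622.9 + 717.2)/2 = 670.05.
ΔI = 26550 − 29960 = -3410; midpoint Ī = (29960 + 26550)/2 = 28255.
η = (ΔQ/Q̄) ÷ (ΔI/Ī) = (94.3/670.05) ÷ (-3410/28255) = -1.17.
η < 0 ⇒ inferior good.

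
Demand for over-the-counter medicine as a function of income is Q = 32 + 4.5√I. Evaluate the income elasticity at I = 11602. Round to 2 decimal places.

At I = 11602: Q = 516.707.
dQ/dI = 4.5/(2√I) = 0.0208889 at this income.
η = (dQ/dI)·(I/Q) = 0.0208889 × (11602/516.707) = 0.47.

0.47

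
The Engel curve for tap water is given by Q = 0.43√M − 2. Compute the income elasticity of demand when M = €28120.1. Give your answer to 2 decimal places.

0.51

At M = 28120.1: Q = 70.107.
dQ/dM = 0.43/(2√M) = 0.00128212 at this income.
η = (dQ/dM)·(M/Q) = 0.00128212 × (28120.1/70.107) = 0.51.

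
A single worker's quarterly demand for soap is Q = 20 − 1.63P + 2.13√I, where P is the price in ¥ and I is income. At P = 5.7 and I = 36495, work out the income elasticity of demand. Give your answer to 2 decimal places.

At P = 5.7, I = 36495: Q = 417.617.
Holding P constant, ∂Q/∂I = 2.13/(2√I) = 0.00557485.
η_I = (∂Q/∂I)·(I/Q) = 0.00557485 × (36495/417.617) = 0.49.

0.49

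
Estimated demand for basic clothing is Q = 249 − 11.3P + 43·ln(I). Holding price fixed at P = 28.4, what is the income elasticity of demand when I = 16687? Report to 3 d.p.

At P = 28.4, I = 16687: Q = 346.143.
Holding P constant, ∂Q/∂I = 43/I = 0.00257686.
η_I = (∂Q/∂I)·(I/Q) = 0.00257686 × (16687/346.143) = 0.124.

0.124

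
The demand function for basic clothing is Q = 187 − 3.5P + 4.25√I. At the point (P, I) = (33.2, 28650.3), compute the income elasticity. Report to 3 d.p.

0.455

At P = 33.2, I = 28650.3: Q = 790.172.
Holding P constant, ∂Q/∂I = 4.25/(2√I) = 0.0125544.
η_I = (∂Q/∂I)·(I/Q) = 0.0125544 × (28650.3/790.172) = 0.455.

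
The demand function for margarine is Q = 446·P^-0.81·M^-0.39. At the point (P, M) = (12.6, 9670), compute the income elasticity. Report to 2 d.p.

For a multiplicative demand Q = A·P^α·M^β, the income elasticity is β everywhere.
Here β = -0.39, so η = -0.39.

-0.39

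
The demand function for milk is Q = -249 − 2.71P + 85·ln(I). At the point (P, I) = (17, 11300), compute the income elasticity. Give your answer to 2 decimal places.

0.17

At P = 17, I = 11300: Q = 498.197.
Holding P constant, ∂Q/∂I = 85/I = 0.00752212.
η_I = (∂Q/∂I)·(I/Q) = 0.00752212 × (11300/498.197) = 0.17.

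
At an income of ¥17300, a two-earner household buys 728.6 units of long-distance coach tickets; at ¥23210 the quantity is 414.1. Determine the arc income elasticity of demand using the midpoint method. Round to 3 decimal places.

ΔQ = 414.1 − 728.6 = -314.5; midpoint Q̄ = (728.6 + 414.1)/2 = 571.35.
ΔI = 23210 − 17300 = 5910; midpoint Ī = (17300 + 23210)/2 = 20255.
η = (ΔQ/Q̄) ÷ (ΔI/Ī) = (-314.5/571.35) ÷ (5910/20255) = -1.887.

-1.887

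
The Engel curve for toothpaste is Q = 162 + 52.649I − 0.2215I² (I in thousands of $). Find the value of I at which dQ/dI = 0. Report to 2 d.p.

118.85

dQ/dI = 52.649 − 0.443I.
The good is inferior where dQ/dI < 0. Setting dQ/dI = 0 gives I = 52.649 / 0.443 = 118.85.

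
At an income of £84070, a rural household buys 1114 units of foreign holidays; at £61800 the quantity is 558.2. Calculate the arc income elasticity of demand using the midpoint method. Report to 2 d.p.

2.18

ΔQ = 558.2 − 1114 = -555.8; midpoint Q̄ = (1114 + 558.2)/2 = 836.1.
ΔI = 61800 − 84070 = -22270; midpoint Ī = (84070 + 61800)/2 = 72935.
η = (ΔQ/Q̄) ÷ (ΔI/Ī) = (-555.8/836.1) ÷ (-22270/72935) = 2.18.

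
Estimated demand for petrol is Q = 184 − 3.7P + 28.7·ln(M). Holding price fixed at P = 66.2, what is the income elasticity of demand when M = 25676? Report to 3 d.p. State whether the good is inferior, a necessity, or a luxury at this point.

At P = 66.2, M = 25676: Q = 230.460.
Holding P constant, ∂Q/∂M = 28.7/M = 0.00111778.
η_M = (∂Q/∂M)·(M/Q) = 0.00111778 × (25676/230.460) = 0.125.
Since 0 < η < 1, this is a necessity.

0.125 (necessity)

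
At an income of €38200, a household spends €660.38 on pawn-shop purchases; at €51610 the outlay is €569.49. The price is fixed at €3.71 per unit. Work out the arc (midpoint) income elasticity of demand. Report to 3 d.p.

With a constant price, Q₁ = 660.38/3.71 = 178.000 and Q₂ = 569.49/3.71 = 153.501 (equivalently, work directly with expenditure since P cancels).
Midpoint %ΔQ = (569.49 − 660.38)/614.93 = -0.14780; midpoint %ΔI = (51610 − 38200)/44905 = 0.29863.
η = -0.14780 / 0.29863 = -0.495.

-0.495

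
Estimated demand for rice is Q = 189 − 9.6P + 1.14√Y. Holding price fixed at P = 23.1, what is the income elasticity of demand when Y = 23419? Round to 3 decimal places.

At P = 23.1, Y = 23419: Q = 141.697.
Holding P constant, ∂Q/∂Y = 1.14/(2√Y) = 0.00372469.
η_Y = (∂Q/∂Y)·(Y/Q) = 0.00372469 × (23419/141.697) = 0.616.

0.616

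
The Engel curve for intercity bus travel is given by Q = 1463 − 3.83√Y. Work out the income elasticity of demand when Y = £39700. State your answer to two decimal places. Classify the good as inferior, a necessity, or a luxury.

At Y = 39700: Q = 699.878.
dQ/dY = -3.83/(2√Y) = -0.00961111 at this income.
η = (dQ/dY)·(Y/Q) = -0.00961111 × (39700/699.878) = -0.55.
Since η < 0, the good is an inferior good.

-0.55 (inferior good)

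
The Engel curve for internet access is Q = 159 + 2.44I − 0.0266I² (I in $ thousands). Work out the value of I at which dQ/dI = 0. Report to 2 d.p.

45.86

dQ/dI = 2.44 − 0.0532I.
The good is inferior where dQ/dI < 0. Setting dQ/dI = 0 gives I = 2.44 / 0.0532 = 45.86.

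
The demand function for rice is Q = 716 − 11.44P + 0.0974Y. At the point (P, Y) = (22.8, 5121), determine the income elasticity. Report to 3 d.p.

0.523

At P = 22.8, Y = 5121: Q = 953.953.
Holding P constant, ∂Q/∂Y = 0.0974.
η_Y = (∂Q/∂Y)·(Y/Q) = 0.0974 × (5121/953.953) = 0.523.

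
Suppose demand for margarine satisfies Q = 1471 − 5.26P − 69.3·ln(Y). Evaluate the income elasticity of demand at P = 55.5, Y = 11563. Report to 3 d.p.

At P = 55.5, Y = 11563: Q = 530.729.
Holding P constant, ∂Q/∂Y = -69.3/Y = -0.00599325.
η_Y = (∂Q/∂Y)·(Y/Q) = -0.00599325 × (11563/530.729) = -0.131.

-0.131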